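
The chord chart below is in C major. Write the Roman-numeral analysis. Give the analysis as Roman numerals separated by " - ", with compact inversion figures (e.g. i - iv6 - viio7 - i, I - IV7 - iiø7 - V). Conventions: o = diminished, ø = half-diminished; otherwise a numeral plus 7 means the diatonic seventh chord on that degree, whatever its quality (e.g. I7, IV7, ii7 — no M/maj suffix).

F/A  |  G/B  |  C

F/A has root F, degree 4 in C major, so IV6.
G/B: major triad on G = scale degree 5 → V6.
C: major triad on C = scale degree 1 → I.

IV6 - V6 - I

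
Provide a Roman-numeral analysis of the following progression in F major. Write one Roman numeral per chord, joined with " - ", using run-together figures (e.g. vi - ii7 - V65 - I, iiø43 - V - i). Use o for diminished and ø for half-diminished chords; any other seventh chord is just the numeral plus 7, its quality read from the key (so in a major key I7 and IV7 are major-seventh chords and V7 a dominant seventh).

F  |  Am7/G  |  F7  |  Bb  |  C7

F: root F is the tonic; major triad there is I.
Am7/G: minor seventh chord on A = scale degree 3 → iii42.
F7: a dominant seventh chord on F, the applied dominant of IV → V7/IV.
Bb: major triad on Bb = scale degree 4 → IV.
C7 has root C, degree 5 in F major, so V7.

I - iii42 - V7/IV - IV - V7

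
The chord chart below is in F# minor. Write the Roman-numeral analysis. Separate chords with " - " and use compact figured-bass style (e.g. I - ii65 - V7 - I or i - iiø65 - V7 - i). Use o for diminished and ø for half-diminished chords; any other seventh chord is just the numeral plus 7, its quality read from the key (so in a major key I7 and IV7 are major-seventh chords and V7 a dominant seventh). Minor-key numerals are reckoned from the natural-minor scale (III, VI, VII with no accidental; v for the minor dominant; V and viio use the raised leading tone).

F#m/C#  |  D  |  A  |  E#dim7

i64 - VI - III - viio7

F#m/C# has root F#, degree 1 in F# minor, so i64.
D: major triad on D = scale degree 6 → VI.
A: major triad on A = scale degree 3 → III.
E#dim7 has root E#, degree 7 in F# minor, so viio7.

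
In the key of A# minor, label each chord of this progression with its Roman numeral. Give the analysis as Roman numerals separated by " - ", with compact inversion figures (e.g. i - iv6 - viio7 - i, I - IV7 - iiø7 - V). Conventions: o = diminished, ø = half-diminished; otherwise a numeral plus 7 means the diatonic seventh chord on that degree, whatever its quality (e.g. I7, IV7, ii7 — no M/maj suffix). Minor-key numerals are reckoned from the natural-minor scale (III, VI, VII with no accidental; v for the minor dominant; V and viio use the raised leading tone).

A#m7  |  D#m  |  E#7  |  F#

A#m7: root A# is the tonic; minor seventh chord there is i7.
D#m has root D#, degree 4 in A# minor, so iv.
E#7: dominant seventh chord on E# = scale degree 5 → V7.
F#: major triad on F# = scale degree 6 → VI.

i7 - iv - V7 - VI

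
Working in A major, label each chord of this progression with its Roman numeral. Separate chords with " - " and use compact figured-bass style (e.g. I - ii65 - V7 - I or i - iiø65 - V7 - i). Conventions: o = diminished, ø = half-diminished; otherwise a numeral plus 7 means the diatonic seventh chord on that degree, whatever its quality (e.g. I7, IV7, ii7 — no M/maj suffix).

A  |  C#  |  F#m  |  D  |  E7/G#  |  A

I - V/vi - vi - IV - V65 - I

A has root A, degree 1 in A major, so I.
C#: a major triad on C#, the applied dominant of vi → V/vi.
F#m: minor triad on F# = scale degree 6 → vi.
D: major triad on D = scale degree 4 → IV.
E7/G#: root E is the dominant; dominant seventh chord there is V65.
A: major triad on A = scale degree 1 → I.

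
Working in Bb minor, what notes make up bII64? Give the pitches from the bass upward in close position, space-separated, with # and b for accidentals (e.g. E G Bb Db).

Gb Cb Eb

bII64 is the Neapolitan chord — a major triad on the lowered second degree. In Bb minor that root is Cb.
So the chord is Cb-Eb-Gb.
The figured bass 64 indicates second inversion, placing the fifth (Gb) in the bass: Gb-Cb-Eb.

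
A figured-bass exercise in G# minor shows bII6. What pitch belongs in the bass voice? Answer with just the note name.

C#

bII in G# minor has root A; the chord is A-C#-E.
The figure 6 means first inversion — the third is in the bass.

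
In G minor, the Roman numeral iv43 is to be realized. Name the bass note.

iv in G minor has root C; the chord is C-Eb-G-Bb.
The figure 43 means second inversion — the fifth is in the bass.

G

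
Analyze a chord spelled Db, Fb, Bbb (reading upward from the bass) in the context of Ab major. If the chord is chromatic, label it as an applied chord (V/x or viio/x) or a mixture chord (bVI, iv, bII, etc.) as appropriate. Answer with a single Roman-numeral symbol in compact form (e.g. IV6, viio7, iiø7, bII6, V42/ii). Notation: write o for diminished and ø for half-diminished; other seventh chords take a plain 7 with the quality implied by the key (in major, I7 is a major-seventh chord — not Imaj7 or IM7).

bII6

Stacked in thirds the chord is Bbb-Db-Fb: a major triad on Bbb.
Bbb is the lowered second degree of Ab major (diatonic 2 would be Bb). This is the Neapolitan sixth — a major triad on the lowered second degree, here in its customary first inversion.
With Db in the bass the chord is in first inversion, so the figured bass is 6.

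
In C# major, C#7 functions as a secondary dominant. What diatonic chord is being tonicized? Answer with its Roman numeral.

IV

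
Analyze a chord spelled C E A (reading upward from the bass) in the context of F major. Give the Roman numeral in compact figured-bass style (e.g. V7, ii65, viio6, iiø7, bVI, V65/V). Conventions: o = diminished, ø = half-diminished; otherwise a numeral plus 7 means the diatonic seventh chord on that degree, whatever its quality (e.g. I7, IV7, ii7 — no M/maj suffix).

iii6

The pitches A-C-E form a minor triad rooted on A.
A is scale degree 3 in F major, and a minor triad on that degree is written iii.
With C in the bass the chord is in first inversion, so the figured bass is 6.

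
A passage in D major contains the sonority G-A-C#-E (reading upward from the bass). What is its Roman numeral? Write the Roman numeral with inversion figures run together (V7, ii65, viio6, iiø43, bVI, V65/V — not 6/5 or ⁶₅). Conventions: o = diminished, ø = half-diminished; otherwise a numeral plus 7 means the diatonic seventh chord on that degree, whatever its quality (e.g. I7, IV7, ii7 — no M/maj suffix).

The pitches A-C#-E-G form a dominant seventh chord rooted on A.
In D major, A is the dominant; the diatonic dominant seventh chord there is V7.
With G in the bass the chord is in third inversion, so the figured bass is 42.

V42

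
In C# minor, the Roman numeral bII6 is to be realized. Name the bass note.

F#

bII in C# minor has root D; the chord is D-F#-A.
The figure 6 means first inversion — the third is in the bass.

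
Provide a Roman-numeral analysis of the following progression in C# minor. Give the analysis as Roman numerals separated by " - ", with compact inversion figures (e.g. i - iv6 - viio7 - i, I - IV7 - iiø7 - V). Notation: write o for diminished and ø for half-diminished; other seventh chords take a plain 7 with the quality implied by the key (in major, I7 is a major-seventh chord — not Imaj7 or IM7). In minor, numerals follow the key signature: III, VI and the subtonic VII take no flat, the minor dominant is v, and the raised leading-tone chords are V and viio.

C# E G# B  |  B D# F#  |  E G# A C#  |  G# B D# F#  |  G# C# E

i7 - VII - VI43 - v7 - i64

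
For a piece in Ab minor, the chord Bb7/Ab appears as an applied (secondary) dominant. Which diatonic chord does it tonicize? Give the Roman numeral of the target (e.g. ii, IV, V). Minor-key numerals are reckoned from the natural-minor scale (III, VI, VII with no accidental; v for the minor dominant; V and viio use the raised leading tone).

V

The chord is a dominant seventh chord on Bb.
A dominant resolves down a perfect fifth: Bb → Eb. In Ab minor, Eb is scale degree 5, i.e. V.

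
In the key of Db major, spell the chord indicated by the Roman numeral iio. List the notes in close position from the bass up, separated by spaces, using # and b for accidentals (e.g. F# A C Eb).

Eb Gb Bbb

iio is the diminished supertonic triad, borrowed from the parallel minor. In Db major that root is Eb.
So the chord is Eb-Gb-Bbb, a diminished triad.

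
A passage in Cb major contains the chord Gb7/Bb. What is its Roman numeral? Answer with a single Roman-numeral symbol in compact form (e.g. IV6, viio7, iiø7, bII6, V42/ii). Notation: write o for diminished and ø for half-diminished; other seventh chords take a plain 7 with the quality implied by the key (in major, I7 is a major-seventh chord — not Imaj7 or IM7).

Stacked in thirds the chord is Gb-Bb-Db-Fb: a dominant seventh chord on Gb.
In Cb major, Gb is the dominant; the diatonic dominant seventh chord there is V7.
With Bb in the bass the chord is in first inversion, so the figured bass is 65.

V65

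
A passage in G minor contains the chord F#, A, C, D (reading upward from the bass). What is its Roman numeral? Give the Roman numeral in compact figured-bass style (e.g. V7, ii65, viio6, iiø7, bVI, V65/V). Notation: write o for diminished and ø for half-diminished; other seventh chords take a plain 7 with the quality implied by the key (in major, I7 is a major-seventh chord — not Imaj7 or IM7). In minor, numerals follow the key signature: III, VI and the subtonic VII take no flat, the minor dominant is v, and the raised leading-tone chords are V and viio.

V65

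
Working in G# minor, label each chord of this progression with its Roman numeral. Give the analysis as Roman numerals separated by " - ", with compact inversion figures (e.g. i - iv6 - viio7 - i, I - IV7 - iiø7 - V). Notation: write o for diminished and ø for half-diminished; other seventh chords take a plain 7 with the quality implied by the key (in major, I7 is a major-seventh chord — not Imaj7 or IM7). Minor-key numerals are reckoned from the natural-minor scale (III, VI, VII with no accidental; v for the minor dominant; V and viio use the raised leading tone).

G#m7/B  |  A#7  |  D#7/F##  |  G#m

G#m7/B has root G#, degree 1 in G# minor, so i65.
A#7: chromatic; A# is V of V, so V7/V.
D#7/F## has root D#, degree 5 in G# minor, so V65.
G#m has root G#, degree 1 in G# minor, so i.

i65 - V7/V - V65 - i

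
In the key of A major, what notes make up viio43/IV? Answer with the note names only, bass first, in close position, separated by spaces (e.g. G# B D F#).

G Bb C# E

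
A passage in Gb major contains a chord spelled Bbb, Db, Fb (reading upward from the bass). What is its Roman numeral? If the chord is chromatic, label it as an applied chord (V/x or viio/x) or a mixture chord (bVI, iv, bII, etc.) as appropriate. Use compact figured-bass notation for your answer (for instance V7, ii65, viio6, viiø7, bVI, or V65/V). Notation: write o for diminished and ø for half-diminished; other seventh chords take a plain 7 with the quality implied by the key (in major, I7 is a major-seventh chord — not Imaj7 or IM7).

bIII

Stacked in thirds the chord is Bbb-Db-Fb: a major triad on Bbb.
Bbb is the lowered third degree of Gb major (diatonic 3 would be Bb). This is a major triad on the lowered third degree, borrowed from the parallel minor.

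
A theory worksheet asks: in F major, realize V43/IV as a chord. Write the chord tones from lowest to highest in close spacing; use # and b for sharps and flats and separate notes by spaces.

The slash means an applied dominant: we want the dominant of IV. In F major, IV is Bb major, and its dominant is built on F.
Building a dominant seventh chord on F gives F-A-C-Eb.
With the 43 figure the chord is in second inversion; from the bass C upward in close position it reads C-Eb-F-A.

C Eb F A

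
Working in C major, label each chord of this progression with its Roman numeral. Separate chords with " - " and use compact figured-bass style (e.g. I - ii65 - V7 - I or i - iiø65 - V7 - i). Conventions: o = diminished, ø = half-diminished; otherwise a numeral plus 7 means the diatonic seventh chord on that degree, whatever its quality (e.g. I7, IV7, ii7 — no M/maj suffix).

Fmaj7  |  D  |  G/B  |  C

Fmaj7 has root F, degree 4 in C major, so IV7.
D: a major triad on D, the applied dominant of V → V/V.
G/B: root G is the dominant; major triad there is V6.
C has root C, degree 1 in C major, so I.

IV7 - V/V - V6 - I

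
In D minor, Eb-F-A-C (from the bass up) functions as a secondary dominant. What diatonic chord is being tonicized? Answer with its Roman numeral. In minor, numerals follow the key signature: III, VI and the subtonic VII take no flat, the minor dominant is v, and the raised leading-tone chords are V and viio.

VI

The chord is a dominant seventh chord on F.
A dominant resolves down a perfect fifth: F → Bb. In D minor, Bb is scale degree 6, i.e. VI.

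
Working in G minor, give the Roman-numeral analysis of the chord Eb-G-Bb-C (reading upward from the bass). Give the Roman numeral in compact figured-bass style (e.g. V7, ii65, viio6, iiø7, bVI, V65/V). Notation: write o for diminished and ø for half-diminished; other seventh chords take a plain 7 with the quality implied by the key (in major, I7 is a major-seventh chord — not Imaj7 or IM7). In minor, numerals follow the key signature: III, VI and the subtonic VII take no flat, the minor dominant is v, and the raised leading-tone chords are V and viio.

Stacked in thirds the chord is C-Eb-G-Bb: a minor seventh chord on C.
C is scale degree 4 in G minor, and a minor seventh chord on that degree is written iv7.
With Eb in the bass the chord is in first inversion, so the figured bass is 65.

iv65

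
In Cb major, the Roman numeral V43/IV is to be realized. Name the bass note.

The applied chord V43/IV is rooted on Cb: Cb-Eb-Gb-Bbb.
The figure 43 means second inversion — the fifth is in the bass.

Gb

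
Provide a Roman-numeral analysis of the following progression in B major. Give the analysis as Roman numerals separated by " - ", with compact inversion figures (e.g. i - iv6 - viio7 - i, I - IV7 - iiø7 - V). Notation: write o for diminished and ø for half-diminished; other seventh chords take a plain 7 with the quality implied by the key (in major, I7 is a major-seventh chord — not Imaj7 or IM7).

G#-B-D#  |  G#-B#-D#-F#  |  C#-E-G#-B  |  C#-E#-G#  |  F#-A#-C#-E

vi - V7/ii - ii7 - V/V - V7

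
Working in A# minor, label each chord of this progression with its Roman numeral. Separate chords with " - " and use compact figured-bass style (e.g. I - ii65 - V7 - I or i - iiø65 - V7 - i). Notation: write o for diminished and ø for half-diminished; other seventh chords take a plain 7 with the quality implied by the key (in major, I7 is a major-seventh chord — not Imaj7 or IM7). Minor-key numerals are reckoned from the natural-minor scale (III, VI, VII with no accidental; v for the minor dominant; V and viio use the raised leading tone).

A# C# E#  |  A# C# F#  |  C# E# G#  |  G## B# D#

i - VI6 - III - viio

A#-C#-E#: root A# is the tonic; minor triad there is i.
A#-C#-F#: major triad on F# = scale degree 6 → VI6.
C#-E#-G#: root C# is the mediant; major triad there is III.
G##-B#-D#: diminished triad on G## = scale degree 7 → viio.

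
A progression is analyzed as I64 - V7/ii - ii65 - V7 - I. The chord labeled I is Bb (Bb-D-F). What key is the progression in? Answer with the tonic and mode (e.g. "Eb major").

I is given as Bb-D-F — a major triad with root Bb.
If Bb is scale degree 1 and the mode makes that degree carry a major triad, the tonic is Bb and the mode is major.

Bb major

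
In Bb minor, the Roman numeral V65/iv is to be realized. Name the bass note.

D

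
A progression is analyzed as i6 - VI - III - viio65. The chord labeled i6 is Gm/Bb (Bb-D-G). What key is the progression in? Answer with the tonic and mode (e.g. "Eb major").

G minor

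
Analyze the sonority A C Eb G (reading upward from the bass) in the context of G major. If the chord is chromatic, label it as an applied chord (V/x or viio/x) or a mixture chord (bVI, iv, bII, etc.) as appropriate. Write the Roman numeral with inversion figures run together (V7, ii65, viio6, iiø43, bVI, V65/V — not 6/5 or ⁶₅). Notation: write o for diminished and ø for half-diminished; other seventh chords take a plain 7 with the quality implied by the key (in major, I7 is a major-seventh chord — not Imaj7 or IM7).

iiø7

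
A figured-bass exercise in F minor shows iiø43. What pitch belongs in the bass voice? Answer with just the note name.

iiø in F minor has root G; the chord is G-Bb-Db-F.
The figure 43 means second inversion — the fifth is in the bass.

Db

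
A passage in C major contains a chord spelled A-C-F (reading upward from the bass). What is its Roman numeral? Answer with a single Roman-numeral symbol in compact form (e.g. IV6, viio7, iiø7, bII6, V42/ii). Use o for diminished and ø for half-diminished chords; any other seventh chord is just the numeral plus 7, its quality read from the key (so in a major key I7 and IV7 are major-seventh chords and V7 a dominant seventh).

IV6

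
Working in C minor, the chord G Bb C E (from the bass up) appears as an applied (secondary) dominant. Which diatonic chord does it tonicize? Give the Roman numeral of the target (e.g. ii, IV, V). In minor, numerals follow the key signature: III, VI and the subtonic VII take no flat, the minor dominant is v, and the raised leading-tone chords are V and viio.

The chord is a dominant seventh chord on C.
A dominant resolves down a perfect fifth: C → F. In C minor, F is scale degree 4, i.e. iv.

iv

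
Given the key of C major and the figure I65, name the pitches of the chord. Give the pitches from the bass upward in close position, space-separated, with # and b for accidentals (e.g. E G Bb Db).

The numeral's case and figure indicate a major seventh chord. In C major its root, the first degree, is C.
Stacking thirds from C gives C-E-G-B.
With the 65 figure the chord is in first inversion; from the bass E upward in close position it reads E-G-B-C.

E G B C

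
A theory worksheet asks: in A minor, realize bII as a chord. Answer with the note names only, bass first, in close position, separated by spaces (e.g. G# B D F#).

Bb D F

Scale degree 2 in A minor is B; lowering it a half step gives Bb. bII is the Neapolitan chord — a major triad on the lowered second degree.
So the chord is Bb-D-F, a major triad.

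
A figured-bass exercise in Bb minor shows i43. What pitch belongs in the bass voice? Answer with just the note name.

F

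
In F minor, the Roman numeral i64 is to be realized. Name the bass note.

C

i in F minor has root F; the chord is F-Ab-C.
The figure 64 means second inversion — the fifth is in the bass.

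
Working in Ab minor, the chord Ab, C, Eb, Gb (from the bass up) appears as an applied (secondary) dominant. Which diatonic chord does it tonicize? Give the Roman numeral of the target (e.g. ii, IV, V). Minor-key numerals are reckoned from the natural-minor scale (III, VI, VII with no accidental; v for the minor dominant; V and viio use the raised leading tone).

The chord is a dominant seventh chord on Ab.
A dominant resolves down a perfect fifth: Ab → Db. In Ab minor, Db is scale degree 4, i.e. iv.

iv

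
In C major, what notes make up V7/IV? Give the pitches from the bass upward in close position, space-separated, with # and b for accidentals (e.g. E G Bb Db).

V7/IV is a secondary dominant — the dominant seventh of IV. IV in C major is F, so the applied chord's root is C, a perfect fifth above.
Building a dominant seventh chord on C gives C-E-G-Bb.

C E G Bb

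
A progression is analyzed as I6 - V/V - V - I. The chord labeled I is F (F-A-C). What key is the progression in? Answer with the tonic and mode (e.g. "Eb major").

The anchor chord is a major triad on F, labeled I.
If F is scale degree 1 and the mode makes that degree carry a major triad, the tonic is F and the mode is major.

F major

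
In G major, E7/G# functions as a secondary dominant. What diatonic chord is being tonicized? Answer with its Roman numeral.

The chord is a dominant seventh chord on E.
A dominant resolves down a perfect fifth: E → A. In G major, A is scale degree 2, i.e. ii.

ii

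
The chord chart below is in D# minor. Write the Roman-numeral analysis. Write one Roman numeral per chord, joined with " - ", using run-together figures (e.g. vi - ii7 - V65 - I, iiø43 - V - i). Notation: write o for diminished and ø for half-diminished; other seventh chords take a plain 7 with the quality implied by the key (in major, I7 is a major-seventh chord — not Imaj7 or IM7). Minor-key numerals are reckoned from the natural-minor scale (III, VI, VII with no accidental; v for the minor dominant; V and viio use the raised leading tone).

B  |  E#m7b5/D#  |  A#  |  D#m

VI - iiø42 - V - i

B has root B, degree 6 in D# minor, so VI.
E#m7b5/D# has root E#, degree 2 in D# minor, so iiø42.
A#: root A# is the dominant; major triad there is V.
D#m has root D#, degree 1 in D# minor, so i.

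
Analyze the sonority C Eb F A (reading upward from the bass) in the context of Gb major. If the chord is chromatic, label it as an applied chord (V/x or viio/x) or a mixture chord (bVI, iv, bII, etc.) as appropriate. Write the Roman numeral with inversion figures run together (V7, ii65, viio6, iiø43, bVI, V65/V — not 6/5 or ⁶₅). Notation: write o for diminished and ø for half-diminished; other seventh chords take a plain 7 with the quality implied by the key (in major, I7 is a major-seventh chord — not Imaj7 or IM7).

V43/iii

Stacked in thirds the chord is F-A-C-Eb: a dominant seventh chord on F.
F is not a diatonic chord root with this quality in Gb major, but it lies a perfect fifth above Bb (iii), so the chord functions as an applied dominant of iii.
With C in the bass the chord is in second inversion, so the figured bass is 43.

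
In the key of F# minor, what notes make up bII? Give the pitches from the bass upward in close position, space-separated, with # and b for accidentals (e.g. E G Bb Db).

G B D

bII is the Neapolitan chord — a major triad on the lowered second degree. In F# minor that root is G.
So the chord is G-B-D.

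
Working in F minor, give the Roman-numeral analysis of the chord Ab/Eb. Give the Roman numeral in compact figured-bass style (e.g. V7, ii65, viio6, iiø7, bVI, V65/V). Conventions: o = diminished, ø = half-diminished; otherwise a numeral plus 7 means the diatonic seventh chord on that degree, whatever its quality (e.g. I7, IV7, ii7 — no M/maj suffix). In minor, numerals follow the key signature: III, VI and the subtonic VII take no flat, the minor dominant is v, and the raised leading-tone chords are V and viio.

III64

The pitches Ab-C-Eb form a major triad rooted on Ab.
In F minor, Ab is the mediant; the diatonic major triad there is III.
With Eb in the bass the chord is in second inversion, so the figured bass is 64.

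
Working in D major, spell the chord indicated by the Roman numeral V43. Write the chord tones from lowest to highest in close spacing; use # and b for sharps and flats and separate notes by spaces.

In D major, scale degree 5 is A, and the diatonic chord built there is a dominant seventh chord.
Stacking thirds from A gives A-C#-E-G.
The figured bass 43 indicates second inversion, placing the fifth (E) in the bass: E-G-A-C#.

E G A C#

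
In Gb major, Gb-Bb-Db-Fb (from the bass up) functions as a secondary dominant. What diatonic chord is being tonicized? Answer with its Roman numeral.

The chord is a dominant seventh chord on Gb.
A dominant resolves down a perfect fifth: Gb → Cb. In Gb major, Cb is scale degree 4, i.e. IV.

IV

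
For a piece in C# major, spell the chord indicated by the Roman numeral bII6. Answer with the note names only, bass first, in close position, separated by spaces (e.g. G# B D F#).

F# A D

Scale degree 2 in C# major is D#; lowering it a half step gives D. bII6 is the Neapolitan sixth — a major triad on the lowered second degree, here in its customary first inversion.
So the chord is D-F#-A, a major triad.
The figured bass 6 indicates first inversion, placing the third (F#) in the bass: F#-A-D.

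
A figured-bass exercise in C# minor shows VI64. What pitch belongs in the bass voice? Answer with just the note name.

E

VI in C# minor has root A; the chord is A-C#-E.
The figure 64 means second inversion — the fifth is in the bass.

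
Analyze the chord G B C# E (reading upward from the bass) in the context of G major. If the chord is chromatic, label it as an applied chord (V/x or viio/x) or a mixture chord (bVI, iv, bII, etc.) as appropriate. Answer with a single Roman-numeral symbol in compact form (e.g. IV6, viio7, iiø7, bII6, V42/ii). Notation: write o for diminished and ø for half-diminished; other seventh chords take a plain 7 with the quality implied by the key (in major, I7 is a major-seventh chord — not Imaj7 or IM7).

Stacked in thirds the chord is C#-E-G-B: a half-diminished seventh chord on C#.
C# sits a half step below D (V in G major); a diminished chord there is the applied leading-tone chord of V.
With G in the bass the chord is in second inversion, so the figured bass is 43.

viiø43/V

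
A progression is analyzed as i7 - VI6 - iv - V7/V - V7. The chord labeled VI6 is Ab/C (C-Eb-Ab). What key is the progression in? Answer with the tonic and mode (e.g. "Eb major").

C minor

The anchor chord is a major triad on Ab, labeled VI6.
If Ab is scale degree 6 and the mode makes that degree carry a major triad, the tonic is C and the mode is minor.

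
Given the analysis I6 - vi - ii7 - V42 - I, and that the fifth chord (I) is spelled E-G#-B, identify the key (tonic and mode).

The anchor chord is a major triad on E, labeled I.
If E is scale degree 1 and the mode makes that degree carry a major triad, the tonic is E and the mode is major.

E major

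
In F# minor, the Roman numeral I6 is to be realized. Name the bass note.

A#

I in F# minor has root F#; the chord is F#-A#-C#.
The figure 6 means first inversion — the third is in the bass.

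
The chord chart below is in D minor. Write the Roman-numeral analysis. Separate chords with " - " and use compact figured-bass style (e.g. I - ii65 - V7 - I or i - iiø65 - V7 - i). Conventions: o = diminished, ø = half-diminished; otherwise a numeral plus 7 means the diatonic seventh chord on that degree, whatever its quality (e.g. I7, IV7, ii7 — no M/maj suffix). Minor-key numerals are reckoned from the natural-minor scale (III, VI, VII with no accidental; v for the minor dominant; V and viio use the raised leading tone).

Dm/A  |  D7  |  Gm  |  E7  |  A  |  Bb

i64 - V7/iv - iv - V7/V - V - VI

Dm/A: root D is the tonic; minor triad there is i64.
D7: a dominant seventh chord on D, the applied dominant of iv → V7/iv.
Gm: minor triad on G = scale degree 4 → iv.
E7 is the secondary dominant of V (dominant seventh chord on E): V7/V.
A: root A is the dominant; major triad there is V.
Bb: root Bb is the submediant; major triad there is VI.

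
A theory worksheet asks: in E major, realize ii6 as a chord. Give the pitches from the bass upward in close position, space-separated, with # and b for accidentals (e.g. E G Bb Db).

A C# F#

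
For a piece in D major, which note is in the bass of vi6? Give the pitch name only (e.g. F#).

D

vi in D major has root B; the chord is B-D-F#.
The figure 6 means first inversion — the third is in the bass.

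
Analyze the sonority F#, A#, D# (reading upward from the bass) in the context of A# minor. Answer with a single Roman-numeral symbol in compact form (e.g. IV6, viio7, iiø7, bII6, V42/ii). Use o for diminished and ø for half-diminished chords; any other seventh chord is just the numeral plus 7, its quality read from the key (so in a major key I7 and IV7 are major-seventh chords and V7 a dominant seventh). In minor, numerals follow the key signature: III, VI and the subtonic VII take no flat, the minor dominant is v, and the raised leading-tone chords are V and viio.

iv6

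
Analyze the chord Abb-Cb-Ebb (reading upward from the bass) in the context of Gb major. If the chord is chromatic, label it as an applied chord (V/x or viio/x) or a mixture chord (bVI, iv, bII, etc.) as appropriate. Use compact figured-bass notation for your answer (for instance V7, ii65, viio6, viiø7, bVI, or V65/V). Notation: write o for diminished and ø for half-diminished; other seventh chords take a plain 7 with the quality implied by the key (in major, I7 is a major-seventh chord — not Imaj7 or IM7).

bII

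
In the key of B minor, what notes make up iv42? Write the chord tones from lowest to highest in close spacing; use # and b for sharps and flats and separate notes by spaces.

The numeral's case and figure indicate a minor seventh chord. In B minor its root, the subdominant, is E.
Stacking thirds from E gives E-G-B-D.
The figured bass 42 indicates third inversion, placing the seventh (D) in the bass: D-E-G-B.

D E G B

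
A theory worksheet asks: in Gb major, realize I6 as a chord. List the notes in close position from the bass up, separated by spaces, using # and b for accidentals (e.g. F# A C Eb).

Bb Db Gb

The numeral's case and figure indicate a major triad. In Gb major its root, the tonic, is Gb.
That chord is spelled Gb-Bb-Db.
With the 6 figure the chord is in first inversion; from the bass Bb upward in close position it reads Bb-Db-Gb.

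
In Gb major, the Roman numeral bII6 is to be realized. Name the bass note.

bII in Gb major has root Abb; the chord is Abb-Cb-Ebb.
The figure 6 means first inversion — the third is in the bass.

Cb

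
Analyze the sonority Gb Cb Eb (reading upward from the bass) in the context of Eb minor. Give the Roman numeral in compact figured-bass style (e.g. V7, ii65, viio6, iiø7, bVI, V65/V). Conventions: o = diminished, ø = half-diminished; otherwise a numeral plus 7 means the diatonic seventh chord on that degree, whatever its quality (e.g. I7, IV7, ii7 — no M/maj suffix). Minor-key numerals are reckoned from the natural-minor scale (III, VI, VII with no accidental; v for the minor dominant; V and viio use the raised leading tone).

The pitches Cb-Eb-Gb form a major triad rooted on Cb.
Cb is scale degree 6 in Eb minor, and a major triad on that degree is written VI.
With Gb in the bass the chord is in second inversion, so the figured bass is 64.

VI64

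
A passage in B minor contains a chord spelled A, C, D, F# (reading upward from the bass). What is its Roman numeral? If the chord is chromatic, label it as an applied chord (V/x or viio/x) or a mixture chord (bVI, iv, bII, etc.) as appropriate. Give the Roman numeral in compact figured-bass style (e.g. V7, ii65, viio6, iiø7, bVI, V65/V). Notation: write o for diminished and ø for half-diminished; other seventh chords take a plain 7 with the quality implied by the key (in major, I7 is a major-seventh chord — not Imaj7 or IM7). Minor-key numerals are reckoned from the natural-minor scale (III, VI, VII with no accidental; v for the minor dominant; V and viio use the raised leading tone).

V43/VI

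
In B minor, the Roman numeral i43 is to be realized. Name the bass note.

F#

i in B minor has root B; the chord is B-D-F#-A.
The figure 43 means second inversion — the fifth is in the bass.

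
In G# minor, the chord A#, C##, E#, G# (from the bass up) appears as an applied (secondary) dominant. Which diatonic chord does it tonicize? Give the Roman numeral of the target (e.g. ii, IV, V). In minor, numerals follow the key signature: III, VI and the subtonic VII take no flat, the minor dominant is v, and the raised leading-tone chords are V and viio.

The chord is a dominant seventh chord on A#.
A dominant resolves down a perfect fifth: A# → D#. In G# minor, D# is scale degree 5, i.e. V.

V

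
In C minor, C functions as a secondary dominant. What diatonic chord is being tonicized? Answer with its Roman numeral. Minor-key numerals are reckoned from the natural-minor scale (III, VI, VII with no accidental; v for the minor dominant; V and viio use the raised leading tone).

iv

The chord is a major triad on C.
A dominant resolves down a perfect fifth: C → F. In C minor, F is scale degree 4, i.e. iv.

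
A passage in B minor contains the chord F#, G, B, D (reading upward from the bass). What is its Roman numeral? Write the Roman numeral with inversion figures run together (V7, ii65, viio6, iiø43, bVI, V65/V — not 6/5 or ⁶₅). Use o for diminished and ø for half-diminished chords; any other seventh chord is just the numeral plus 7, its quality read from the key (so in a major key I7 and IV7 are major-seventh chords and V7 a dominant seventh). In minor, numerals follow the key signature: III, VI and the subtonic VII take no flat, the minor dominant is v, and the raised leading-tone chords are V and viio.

VI42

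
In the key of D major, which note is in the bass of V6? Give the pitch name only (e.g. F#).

C#

V in D major has root A; the chord is A-C#-E.
The figure 6 means first inversion — the third is in the bass.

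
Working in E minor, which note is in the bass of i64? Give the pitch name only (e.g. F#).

B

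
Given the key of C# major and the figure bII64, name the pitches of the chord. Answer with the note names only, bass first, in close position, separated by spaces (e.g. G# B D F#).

A D F#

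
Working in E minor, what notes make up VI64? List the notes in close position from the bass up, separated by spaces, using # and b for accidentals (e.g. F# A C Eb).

G C E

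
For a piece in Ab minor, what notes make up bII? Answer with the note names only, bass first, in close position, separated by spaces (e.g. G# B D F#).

Bbb Db Fb

Scale degree 2 in Ab minor is Bb; lowering it a half step gives Bbb. bII is the Neapolitan chord — a major triad on the lowered second degree.
So the chord is Bbb-Db-Fb, a major triad.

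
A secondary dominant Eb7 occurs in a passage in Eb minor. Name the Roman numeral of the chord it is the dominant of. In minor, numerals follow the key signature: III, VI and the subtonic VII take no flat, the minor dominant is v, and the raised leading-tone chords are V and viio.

The chord is a dominant seventh chord on Eb.
A dominant resolves down a perfect fifth: Eb → Ab. In Eb minor, Ab is scale degree 4, i.e. iv.

iv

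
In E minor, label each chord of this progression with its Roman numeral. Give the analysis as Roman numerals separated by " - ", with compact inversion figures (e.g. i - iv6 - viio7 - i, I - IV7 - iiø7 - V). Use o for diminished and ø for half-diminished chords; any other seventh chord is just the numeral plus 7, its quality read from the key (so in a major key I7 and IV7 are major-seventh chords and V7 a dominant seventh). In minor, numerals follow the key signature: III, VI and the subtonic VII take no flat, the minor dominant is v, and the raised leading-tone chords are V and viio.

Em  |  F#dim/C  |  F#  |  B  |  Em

i - iio64 - V/V - V - i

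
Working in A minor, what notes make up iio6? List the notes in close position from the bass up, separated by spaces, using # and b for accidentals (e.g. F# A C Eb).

The numeral's case and figure indicate a diminished triad. In A minor its root, scale degree 2, is B.
Stacking thirds from B gives B-D-F.
The figured bass 6 indicates first inversion, placing the third (D) in the bass: D-F-B.

D F B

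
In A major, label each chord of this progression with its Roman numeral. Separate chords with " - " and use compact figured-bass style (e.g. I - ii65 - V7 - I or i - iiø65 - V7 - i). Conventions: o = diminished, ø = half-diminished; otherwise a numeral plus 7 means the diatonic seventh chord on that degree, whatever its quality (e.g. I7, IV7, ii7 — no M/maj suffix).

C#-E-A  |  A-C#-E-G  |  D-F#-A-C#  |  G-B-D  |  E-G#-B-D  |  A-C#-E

C#-E-A: major triad on A = scale degree 1 → I6.
A-C#-E-G is the secondary dominant of IV (dominant seventh chord on A): V7/IV.
D-F#-A-C#: major seventh chord on D = scale degree 4 → IV7.
G-B-D is non-diatonic — bVII, a mixture chord from A minor.
E-G#-B-D has root E, degree 5 in A major, so V7.
A-C#-E: major triad on A = scale degree 1 → I.

I6 - V7/IV - IV7 - bVII - V7 - I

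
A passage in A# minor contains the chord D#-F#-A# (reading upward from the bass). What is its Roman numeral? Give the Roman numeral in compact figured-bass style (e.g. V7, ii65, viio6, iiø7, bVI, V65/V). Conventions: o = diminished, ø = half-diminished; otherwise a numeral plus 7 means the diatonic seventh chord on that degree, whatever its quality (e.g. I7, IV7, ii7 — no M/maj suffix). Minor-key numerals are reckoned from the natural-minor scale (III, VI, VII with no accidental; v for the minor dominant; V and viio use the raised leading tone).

The pitches D#-F#-A# form a minor triad rooted on D#.
In A# minor, D# is the subdominant; the diatonic minor triad there is iv.

iv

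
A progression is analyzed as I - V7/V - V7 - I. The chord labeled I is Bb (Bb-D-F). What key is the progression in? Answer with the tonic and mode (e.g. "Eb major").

Bb major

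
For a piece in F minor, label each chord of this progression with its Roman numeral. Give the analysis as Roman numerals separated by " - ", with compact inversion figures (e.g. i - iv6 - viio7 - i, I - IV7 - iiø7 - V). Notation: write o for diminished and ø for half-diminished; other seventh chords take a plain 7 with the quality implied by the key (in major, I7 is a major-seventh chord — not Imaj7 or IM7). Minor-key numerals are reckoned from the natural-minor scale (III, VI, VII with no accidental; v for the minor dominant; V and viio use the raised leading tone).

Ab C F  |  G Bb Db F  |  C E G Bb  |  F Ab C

i6 - iiø7 - V7 - i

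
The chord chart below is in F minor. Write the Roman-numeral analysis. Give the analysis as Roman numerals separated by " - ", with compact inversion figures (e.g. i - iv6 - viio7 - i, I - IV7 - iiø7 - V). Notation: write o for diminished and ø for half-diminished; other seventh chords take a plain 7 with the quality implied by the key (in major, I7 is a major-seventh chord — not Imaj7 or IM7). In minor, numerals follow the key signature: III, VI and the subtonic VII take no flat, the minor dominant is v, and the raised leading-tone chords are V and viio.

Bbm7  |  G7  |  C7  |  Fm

Bbm7 has root Bb, degree 4 in F minor, so iv7.
G7: a dominant seventh chord on G, the applied dominant of V → V7/V.
C7 has root C, degree 5 in F minor, so V7.
Fm: root F is the tonic; minor triad there is i.

iv7 - V7/V - V7 - i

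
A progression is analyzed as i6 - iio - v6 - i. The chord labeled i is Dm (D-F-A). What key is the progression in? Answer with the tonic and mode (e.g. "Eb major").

D minor

The anchor chord is a minor triad on D, labeled i.
If D is scale degree 1 and the mode makes that degree carry a minor triad, the tonic is D and the mode is minor.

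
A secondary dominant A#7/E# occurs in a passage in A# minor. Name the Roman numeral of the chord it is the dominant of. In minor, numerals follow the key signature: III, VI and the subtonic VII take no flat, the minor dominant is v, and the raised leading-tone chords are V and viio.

The chord is a dominant seventh chord on A#.
A dominant resolves down a perfect fifth: A# → D#. In A# minor, D# is scale degree 4, i.e. iv.

iv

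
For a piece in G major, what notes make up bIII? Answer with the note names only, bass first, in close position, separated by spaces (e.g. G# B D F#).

Bb D F

Scale degree 3 in G major is B; lowering it a half step gives Bb. bIII is a major triad on the lowered third degree, borrowed from the parallel minor.
So the chord is Bb-D-F.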